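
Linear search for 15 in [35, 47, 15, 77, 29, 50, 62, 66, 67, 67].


i=0: 35!=15
i=1: 47!=15
i=2: 15==15 found!

Found at 2, 3 comps


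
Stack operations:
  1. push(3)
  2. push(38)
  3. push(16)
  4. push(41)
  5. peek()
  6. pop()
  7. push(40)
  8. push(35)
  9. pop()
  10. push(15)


push(3) -> [3]
push(38) -> [3, 38]
push(16) -> [3, 38, 16]
push(41) -> [3, 38, 16, 41]
peek()->41
pop()->41, [3, 38, 16]
push(40) -> [3, 38, 16, 40]
push(35) -> [3, 38, 16, 40, 35]
pop()->35, [3, 38, 16, 40]
push(15) -> [3, 38, 16, 40, 15]

Final stack: [3, 38, 16, 40, 15]


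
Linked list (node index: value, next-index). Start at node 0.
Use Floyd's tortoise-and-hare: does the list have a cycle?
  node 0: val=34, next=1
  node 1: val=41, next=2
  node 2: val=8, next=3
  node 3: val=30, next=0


Floyd's tortoise (slow, +1) and hare (fast, +2):
  init: slow=0, fast=0
  step 1: slow=1, fast=2
  step 2: slow=2, fast=0
  step 3: slow=3, fast=2
  step 4: slow=0, fast=0
  slow == fast at node 0: cycle detected

Cycle: yes


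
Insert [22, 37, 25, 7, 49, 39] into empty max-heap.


Insert 22: [22]
Insert 37: [37, 22]
Insert 25: [37, 22, 25]
Insert 7: [37, 22, 25, 7]
Insert 49: [49, 37, 25, 7, 22]
Insert 39: [49, 37, 39, 7, 22, 25]

Final heap: [49, 37, 39, 7, 22, 25]


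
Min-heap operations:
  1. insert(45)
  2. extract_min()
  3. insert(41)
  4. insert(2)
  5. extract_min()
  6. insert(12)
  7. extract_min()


insert(45) -> [45]
extract_min()->45, []
insert(41) -> [41]
insert(2) -> [2, 41]
extract_min()->2, [41]
insert(12) -> [12, 41]
extract_min()->12, [41]

Final heap: [41]


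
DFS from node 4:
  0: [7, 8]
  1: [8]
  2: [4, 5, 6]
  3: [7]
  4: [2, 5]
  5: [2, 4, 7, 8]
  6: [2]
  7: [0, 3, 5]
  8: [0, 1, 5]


Visit 4, push [5, 2]
Visit 2, push [6, 5]
Visit 5, push [8, 7]
Visit 7, push [3, 0]
Visit 0, push [8]
Visit 8, push [1]
Visit 1, push []
Visit 3, push []
Visit 6, push []

DFS order: [4, 2, 5, 7, 0, 8, 1, 3, 6]


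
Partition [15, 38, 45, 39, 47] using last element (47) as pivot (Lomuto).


Pivot: 47
  15 <= 47: advance i (no swap)
  38 <= 47: advance i (no swap)
  45 <= 47: advance i (no swap)
  39 <= 47: advance i (no swap)
Place pivot at 4: [15, 38, 45, 39, 47]

Partitioned: [15, 38, 45, 39, 47]


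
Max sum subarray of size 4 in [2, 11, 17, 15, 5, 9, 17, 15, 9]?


[0:4]: 45
[1:5]: 48
[2:6]: 46
[3:7]: 46
[4:8]: 46
[5:9]: 50

Max: 50 at [5:9]


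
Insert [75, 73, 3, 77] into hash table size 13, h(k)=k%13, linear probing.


Insert 75: h=10 -> slot 10
Insert 73: h=8 -> slot 8
Insert 3: h=3 -> slot 3
Insert 77: h=12 -> slot 12

Table: [None, None, None, 3, None, None, None, None, 73, None, 75, None, 77]


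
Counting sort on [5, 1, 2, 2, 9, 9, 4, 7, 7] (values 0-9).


Input: [5, 1, 2, 2, 9, 9, 4, 7, 7]
Counts: [0, 1, 2, 0, 1, 1, 0, 2, 0, 2]

Sorted: [1, 2, 2, 4, 5, 7, 7, 9, 9]


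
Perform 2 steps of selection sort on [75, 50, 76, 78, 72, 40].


Initial: [75, 50, 76, 78, 72, 40]
Step 1: min=40 at 5
  Swap: [40, 50, 76, 78, 72, 75]
Step 2: min=50 at 1
  Swap: [40, 50, 76, 78, 72, 75]

After 2 steps: [40, 50, 76, 78, 72, 75]


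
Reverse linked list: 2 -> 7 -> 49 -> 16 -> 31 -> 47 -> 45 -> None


Step 1: curr=2, set curr.next=prev(None) | reversed so far: 2
Step 2: curr=7, set curr.next=prev(2) | reversed so far: 7 -> 2
Step 3: curr=49, set curr.next=prev(7) | reversed so far: 49 -> 7 -> 2
Step 4: curr=16, set curr.next=prev(49) | reversed so far: 16 -> 49 -> 7 -> 2
Step 5: curr=31, set curr.next=prev(16) | reversed so far: 31 -> 16 -> 49 -> 7 -> 2
Step 6: curr=47, set curr.next=prev(31) | reversed so far: 47 -> 31 -> 16 -> 49 -> 7 -> 2
Step 7: curr=45, set curr.next=prev(47) | reversed so far: 45 -> 47 -> 31 -> 16 -> 49 -> 7 -> 2

45 -> 47 -> 31 -> 16 -> 49 -> 7 -> 2 -> None


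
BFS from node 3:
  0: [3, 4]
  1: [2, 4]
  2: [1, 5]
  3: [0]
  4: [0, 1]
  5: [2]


Visit 3, enqueue [0]
Visit 0, enqueue [4]
Visit 4, enqueue [1]
Visit 1, enqueue [2]
Visit 2, enqueue [5]
Visit 5, enqueue []

BFS order: [3, 0, 4, 1, 2, 5]


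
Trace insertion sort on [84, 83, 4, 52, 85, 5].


Initial: [84, 83, 4, 52, 85, 5]
Insert 83: [83, 84, 4, 52, 85, 5]
Insert 4: [4, 83, 84, 52, 85, 5]
Insert 52: [4, 52, 83, 84, 85, 5]
Insert 85: [4, 52, 83, 84, 85, 5]
Insert 5: [4, 5, 52, 83, 84, 85]

Sorted: [4, 5, 52, 83, 84, 85]


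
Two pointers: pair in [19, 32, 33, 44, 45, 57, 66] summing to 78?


lo=0(19)+hi=6(66)=85
lo=0(19)+hi=5(57)=76
lo=1(32)+hi=5(57)=89
lo=1(32)+hi=4(45)=77
lo=2(33)+hi=4(45)=78

Yes: 33+45=78


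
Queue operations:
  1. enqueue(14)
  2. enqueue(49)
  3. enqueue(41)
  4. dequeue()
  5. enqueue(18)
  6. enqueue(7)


enqueue(14) -> [14]
enqueue(49) -> [14, 49]
enqueue(41) -> [14, 49, 41]
dequeue()->14, [49, 41]
enqueue(18) -> [49, 41, 18]
enqueue(7) -> [49, 41, 18, 7]

Final queue: [49, 41, 18, 7]


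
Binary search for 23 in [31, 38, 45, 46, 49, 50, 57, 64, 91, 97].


Step 1: lo=0, hi=9, mid=4, val=49
Step 2: lo=0, hi=3, mid=1, val=38
Step 3: lo=0, hi=0, mid=0, val=31

Not found


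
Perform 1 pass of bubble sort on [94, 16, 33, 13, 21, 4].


Initial: [94, 16, 33, 13, 21, 4]
Pass 1: [16, 33, 13, 21, 4, 94] (5 swaps)

After 1 pass: [16, 33, 13, 21, 4, 94]


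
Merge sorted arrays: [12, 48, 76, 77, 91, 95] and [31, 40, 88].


Take 12 from A
Take 31 from B
Take 40 from B
Take 48 from A
Take 76 from A
Take 77 from A
Take 88 from B

Merged: [12, 31, 40, 48, 76, 77, 88, 91, 95]


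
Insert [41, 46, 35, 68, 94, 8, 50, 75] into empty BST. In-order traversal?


Insert 41: root
Insert 46: R from 41
Insert 35: L from 41
Insert 68: R from 41 -> R from 46
Insert 94: R from 41 -> R from 46 -> R from 68
Insert 8: L from 41 -> L from 35
Insert 50: R from 41 -> R from 46 -> L from 68
Insert 75: R from 41 -> R from 46 -> R from 68 -> L from 94

In-order: [8, 35, 41, 46, 50, 68, 75, 94]


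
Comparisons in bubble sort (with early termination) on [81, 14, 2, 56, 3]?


Algorithm: bubble sort (with early termination)
Input: [81, 14, 2, 56, 3]
Sorted: [2, 3, 14, 56, 81]

10


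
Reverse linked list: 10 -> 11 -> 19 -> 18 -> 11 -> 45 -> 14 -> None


Step 1: curr=10, set curr.next=prev(None) | reversed so far: 10
Step 2: curr=11, set curr.next=prev(10) | reversed so far: 11 -> 10
Step 3: curr=19, set curr.next=prev(11) | reversed so far: 19 -> 11 -> 10
Step 4: curr=18, set curr.next=prev(19) | reversed so far: 18 -> 19 -> 11 -> 10
Step 5: curr=11, set curr.next=prev(18) | reversed so far: 11 -> 18 -> 19 -> 11 -> 10
Step 6: curr=45, set curr.next=prev(11) | reversed so far: 45 -> 11 -> 18 -> 19 -> 11 -> 10
Step 7: curr=14, set curr.next=prev(45) | reversed so far: 14 -> 45 -> 11 -> 18 -> 19 -> 11 -> 10

14 -> 45 -> 11 -> 18 -> 19 -> 11 -> 10 -> None


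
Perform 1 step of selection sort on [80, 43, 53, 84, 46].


Initial: [80, 43, 53, 84, 46]
Step 1: min=43 at 1
  Swap: [43, 80, 53, 84, 46]

After 1 step: [43, 80, 53, 84, 46]


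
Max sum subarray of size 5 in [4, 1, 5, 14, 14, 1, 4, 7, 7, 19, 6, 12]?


[0:5]: 38
[1:6]: 35
[2:7]: 38
[3:8]: 40
[4:9]: 33
[5:10]: 38
[6:11]: 43
[7:12]: 51

Max: 51 at [7:12]


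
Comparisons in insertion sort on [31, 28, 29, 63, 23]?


Algorithm: insertion sort
Input: [31, 28, 29, 63, 23]
Sorted: [23, 28, 29, 31, 63]

8


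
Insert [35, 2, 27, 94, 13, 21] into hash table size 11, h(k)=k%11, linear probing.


Insert 35: h=2 -> slot 2
Insert 2: h=2, 1 probes -> slot 3
Insert 27: h=5 -> slot 5
Insert 94: h=6 -> slot 6
Insert 13: h=2, 2 probes -> slot 4
Insert 21: h=10 -> slot 10

Table: [None, None, 35, 2, 13, 27, 94, None, None, None, 21]


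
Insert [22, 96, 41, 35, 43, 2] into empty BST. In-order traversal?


Insert 22: root
Insert 96: R from 22
Insert 41: R from 22 -> L from 96
Insert 35: R from 22 -> L from 96 -> L from 41
Insert 43: R from 22 -> L from 96 -> R from 41
Insert 2: L from 22

In-order: [2, 22, 35, 41, 43, 96]


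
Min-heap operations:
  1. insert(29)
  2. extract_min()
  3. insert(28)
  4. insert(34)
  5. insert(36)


insert(29) -> [29]
extract_min()->29, []
insert(28) -> [28]
insert(34) -> [28, 34]
insert(36) -> [28, 34, 36]

Final heap: [28, 34, 36]


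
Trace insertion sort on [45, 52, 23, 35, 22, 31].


Initial: [45, 52, 23, 35, 22, 31]
Insert 52: [45, 52, 23, 35, 22, 31]
Insert 23: [23, 45, 52, 35, 22, 31]
Insert 35: [23, 35, 45, 52, 22, 31]
Insert 22: [22, 23, 35, 45, 52, 31]
Insert 31: [22, 23, 31, 35, 45, 52]

Sorted: [22, 23, 31, 35, 45, 52]


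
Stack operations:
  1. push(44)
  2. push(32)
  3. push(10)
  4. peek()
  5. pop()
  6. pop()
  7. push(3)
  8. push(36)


push(44) -> [44]
push(32) -> [44, 32]
push(10) -> [44, 32, 10]
peek()->10
pop()->10, [44, 32]
pop()->32, [44]
push(3) -> [44, 3]
push(36) -> [44, 3, 36]

Final stack: [44, 3, 36]


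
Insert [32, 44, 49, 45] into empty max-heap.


Insert 32: [32]
Insert 44: [44, 32]
Insert 49: [49, 32, 44]
Insert 45: [49, 45, 44, 32]

Final heap: [49, 45, 44, 32]


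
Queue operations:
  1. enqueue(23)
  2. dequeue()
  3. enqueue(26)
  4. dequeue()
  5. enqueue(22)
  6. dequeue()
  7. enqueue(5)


enqueue(23) -> [23]
dequeue()->23, []
enqueue(26) -> [26]
dequeue()->26, []
enqueue(22) -> [22]
dequeue()->22, []
enqueue(5) -> [5]

Final queue: [5]


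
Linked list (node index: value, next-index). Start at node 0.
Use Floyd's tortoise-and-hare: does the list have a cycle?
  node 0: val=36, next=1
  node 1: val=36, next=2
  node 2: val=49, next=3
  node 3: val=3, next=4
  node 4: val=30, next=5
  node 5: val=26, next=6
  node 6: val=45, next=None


Floyd's tortoise (slow, +1) and hare (fast, +2):
  init: slow=0, fast=0
  step 1: slow=1, fast=2
  step 2: slow=2, fast=4
  step 3: slow=3, fast=6
  step 4: fast -> None, no cycle

Cycle: no


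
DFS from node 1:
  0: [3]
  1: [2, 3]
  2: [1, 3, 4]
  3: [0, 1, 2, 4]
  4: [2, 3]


Visit 1, push [3, 2]
Visit 2, push [4, 3]
Visit 3, push [4, 0]
Visit 0, push []
Visit 4, push []

DFS order: [1, 2, 3, 0, 4]


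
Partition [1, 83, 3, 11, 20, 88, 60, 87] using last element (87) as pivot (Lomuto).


Pivot: 87
  1 <= 87: advance i (no swap)
  83 <= 87: advance i (no swap)
  3 <= 87: advance i (no swap)
  11 <= 87: advance i (no swap)
  20 <= 87: advance i (no swap)
  60 <= 87: swap -> [1, 83, 3, 11, 20, 60, 88, 87]
Place pivot at 6: [1, 83, 3, 11, 20, 60, 87, 88]

Partitioned: [1, 83, 3, 11, 20, 60, 87, 88]


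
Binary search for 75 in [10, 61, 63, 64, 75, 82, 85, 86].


Step 1: lo=0, hi=7, mid=3, val=64
Step 2: lo=4, hi=7, mid=5, val=82
Step 3: lo=4, hi=4, mid=4, val=75

Found at index 4


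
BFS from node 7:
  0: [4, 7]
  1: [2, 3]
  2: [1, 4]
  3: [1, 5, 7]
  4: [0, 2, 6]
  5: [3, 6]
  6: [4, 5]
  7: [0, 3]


Visit 7, enqueue [0, 3]
Visit 0, enqueue [4]
Visit 3, enqueue [1, 5]
Visit 4, enqueue [2, 6]
Visit 1, enqueue []
Visit 5, enqueue []
Visit 2, enqueue []
Visit 6, enqueue []

BFS order: [7, 0, 3, 4, 1, 5, 2, 6]


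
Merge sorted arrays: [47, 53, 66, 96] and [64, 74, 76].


Take 47 from A
Take 53 from A
Take 64 from B
Take 66 from A
Take 74 from B
Take 76 from B

Merged: [47, 53, 64, 66, 74, 76, 96]


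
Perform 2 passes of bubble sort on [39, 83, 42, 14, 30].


Initial: [39, 83, 42, 14, 30]
Pass 1: [39, 42, 14, 30, 83] (3 swaps)
Pass 2: [39, 14, 30, 42, 83] (2 swaps)

After 2 passes: [39, 14, 30, 42, 83]


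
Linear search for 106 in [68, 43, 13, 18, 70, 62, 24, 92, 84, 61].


i=0: 68!=106
i=1: 43!=106
i=2: 13!=106
i=3: 18!=106
i=4: 70!=106
i=5: 62!=106
i=6: 24!=106
i=7: 92!=106
i=8: 84!=106
i=9: 61!=106

Not found, 10 comps


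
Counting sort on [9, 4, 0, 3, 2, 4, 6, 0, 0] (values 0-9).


Input: [9, 4, 0, 3, 2, 4, 6, 0, 0]
Counts: [3, 0, 1, 1, 2, 0, 1, 0, 0, 1]

Sorted: [0, 0, 0, 2, 3, 4, 4, 6, 9]


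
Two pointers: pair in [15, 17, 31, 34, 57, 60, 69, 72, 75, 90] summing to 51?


lo=0(15)+hi=9(90)=105
lo=0(15)+hi=8(75)=90
lo=0(15)+hi=7(72)=87
lo=0(15)+hi=6(69)=84
lo=0(15)+hi=5(60)=75
lo=0(15)+hi=4(57)=72
lo=0(15)+hi=3(34)=49
lo=1(17)+hi=3(34)=51

Yes: 17+34=51


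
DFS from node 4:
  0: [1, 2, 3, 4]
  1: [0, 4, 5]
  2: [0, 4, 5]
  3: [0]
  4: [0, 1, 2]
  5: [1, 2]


Visit 4, push [2, 1, 0]
Visit 0, push [3, 2, 1]
Visit 1, push [5]
Visit 5, push [2]
Visit 2, push []
Visit 3, push []

DFS order: [4, 0, 1, 5, 2, 3]


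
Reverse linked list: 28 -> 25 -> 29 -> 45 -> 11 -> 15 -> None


Step 1: curr=28, set curr.next=prev(None) | reversed so far: 28
Step 2: curr=25, set curr.next=prev(28) | reversed so far: 25 -> 28
Step 3: curr=29, set curr.next=prev(25) | reversed so far: 29 -> 25 -> 28
Step 4: curr=45, set curr.next=prev(29) | reversed so far: 45 -> 29 -> 25 -> 28
Step 5: curr=11, set curr.next=prev(45) | reversed so far: 11 -> 45 -> 29 -> 25 -> 28
Step 6: curr=15, set curr.next=prev(11) | reversed so far: 15 -> 11 -> 45 -> 29 -> 25 -> 28

15 -> 11 -> 45 -> 29 -> 25 -> 28 -> None


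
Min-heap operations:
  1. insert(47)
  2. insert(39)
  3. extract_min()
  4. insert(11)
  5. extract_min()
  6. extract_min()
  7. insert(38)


insert(47) -> [47]
insert(39) -> [39, 47]
extract_min()->39, [47]
insert(11) -> [11, 47]
extract_min()->11, [47]
extract_min()->47, []
insert(38) -> [38]

Final heap: [38]


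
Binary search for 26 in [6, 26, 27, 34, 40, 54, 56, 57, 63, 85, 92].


Step 1: lo=0, hi=10, mid=5, val=54
Step 2: lo=0, hi=4, mid=2, val=27
Step 3: lo=0, hi=1, mid=0, val=6
Step 4: lo=1, hi=1, mid=1, val=26

Found at index 1


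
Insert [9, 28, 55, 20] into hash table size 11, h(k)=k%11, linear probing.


Insert 9: h=9 -> slot 9
Insert 28: h=6 -> slot 6
Insert 55: h=0 -> slot 0
Insert 20: h=9, 1 probes -> slot 10

Table: [55, None, None, None, None, None, 28, None, None, 9, 20]


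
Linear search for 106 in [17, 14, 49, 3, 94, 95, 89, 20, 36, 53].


i=0: 17!=106
i=1: 14!=106
i=2: 49!=106
i=3: 3!=106
i=4: 94!=106
i=5: 95!=106
i=6: 89!=106
i=7: 20!=106
i=8: 36!=106
i=9: 53!=106

Not found, 10 comps


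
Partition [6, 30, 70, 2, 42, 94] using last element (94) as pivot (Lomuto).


Pivot: 94
  6 <= 94: advance i (no swap)
  30 <= 94: advance i (no swap)
  70 <= 94: advance i (no swap)
  2 <= 94: advance i (no swap)
  42 <= 94: advance i (no swap)
Place pivot at 5: [6, 30, 70, 2, 42, 94]

Partitioned: [6, 30, 70, 2, 42, 94]


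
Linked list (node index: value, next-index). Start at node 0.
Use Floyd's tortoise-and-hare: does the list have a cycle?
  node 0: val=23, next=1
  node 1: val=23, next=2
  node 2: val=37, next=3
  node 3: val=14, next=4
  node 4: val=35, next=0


Floyd's tortoise (slow, +1) and hare (fast, +2):
  init: slow=0, fast=0
  step 1: slow=1, fast=2
  step 2: slow=2, fast=4
  step 3: slow=3, fast=1
  step 4: slow=4, fast=3
  step 5: slow=0, fast=0
  slow == fast at node 0: cycle detected

Cycle: yes


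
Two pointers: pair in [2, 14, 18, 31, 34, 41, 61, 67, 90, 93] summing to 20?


lo=0(2)+hi=9(93)=95
lo=0(2)+hi=8(90)=92
lo=0(2)+hi=7(67)=69
lo=0(2)+hi=6(61)=63
lo=0(2)+hi=5(41)=43
lo=0(2)+hi=4(34)=36
lo=0(2)+hi=3(31)=33
lo=0(2)+hi=2(18)=20

Yes: 2+18=20


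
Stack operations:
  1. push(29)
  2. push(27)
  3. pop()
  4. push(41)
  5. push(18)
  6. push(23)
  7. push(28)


push(29) -> [29]
push(27) -> [29, 27]
pop()->27, [29]
push(41) -> [29, 41]
push(18) -> [29, 41, 18]
push(23) -> [29, 41, 18, 23]
push(28) -> [29, 41, 18, 23, 28]

Final stack: [29, 41, 18, 23, 28]


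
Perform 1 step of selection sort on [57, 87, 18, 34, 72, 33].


Initial: [57, 87, 18, 34, 72, 33]
Step 1: min=18 at 2
  Swap: [18, 87, 57, 34, 72, 33]

After 1 step: [18, 87, 57, 34, 72, 33]


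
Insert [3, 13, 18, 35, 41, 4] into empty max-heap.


Insert 3: [3]
Insert 13: [13, 3]
Insert 18: [18, 3, 13]
Insert 35: [35, 18, 13, 3]
Insert 41: [41, 35, 13, 3, 18]
Insert 4: [41, 35, 13, 3, 18, 4]

Final heap: [41, 35, 13, 3, 18, 4]


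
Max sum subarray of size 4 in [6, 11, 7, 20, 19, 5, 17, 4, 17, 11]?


[0:4]: 44
[1:5]: 57
[2:6]: 51
[3:7]: 61
[4:8]: 45
[5:9]: 43
[6:10]: 49

Max: 61 at [3:7]


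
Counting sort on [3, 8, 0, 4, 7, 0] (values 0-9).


Input: [3, 8, 0, 4, 7, 0]
Counts: [2, 0, 0, 1, 1, 0, 0, 1, 1, 0]

Sorted: [0, 0, 3, 4, 7, 8]


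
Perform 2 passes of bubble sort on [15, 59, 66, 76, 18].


Initial: [15, 59, 66, 76, 18]
Pass 1: [15, 59, 66, 18, 76] (1 swaps)
Pass 2: [15, 59, 18, 66, 76] (1 swaps)

After 2 passes: [15, 59, 18, 66, 76]


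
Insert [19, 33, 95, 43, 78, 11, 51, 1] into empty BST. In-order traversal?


Insert 19: root
Insert 33: R from 19
Insert 95: R from 19 -> R from 33
Insert 43: R from 19 -> R from 33 -> L from 95
Insert 78: R from 19 -> R from 33 -> L from 95 -> R from 43
Insert 11: L from 19
Insert 51: R from 19 -> R from 33 -> L from 95 -> R from 43 -> L from 78
Insert 1: L from 19 -> L from 11

In-order: [1, 11, 19, 33, 43, 51, 78, 95]


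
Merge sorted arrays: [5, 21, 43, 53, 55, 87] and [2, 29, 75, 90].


Take 2 from B
Take 5 from A
Take 21 from A
Take 29 from B
Take 43 from A
Take 53 from A
Take 55 from A
Take 75 from B
Take 87 from A

Merged: [2, 5, 21, 29, 43, 53, 55, 75, 87, 90]


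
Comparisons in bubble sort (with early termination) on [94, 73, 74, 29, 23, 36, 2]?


Algorithm: bubble sort (with early termination)
Input: [94, 73, 74, 29, 23, 36, 2]
Sorted: [2, 23, 29, 36, 73, 74, 94]

21


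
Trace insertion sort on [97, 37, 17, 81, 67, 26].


Initial: [97, 37, 17, 81, 67, 26]
Insert 37: [37, 97, 17, 81, 67, 26]
Insert 17: [17, 37, 97, 81, 67, 26]
Insert 81: [17, 37, 81, 97, 67, 26]
Insert 67: [17, 37, 67, 81, 97, 26]
Insert 26: [17, 26, 37, 67, 81, 97]

Sorted: [17, 26, 37, 67, 81, 97]


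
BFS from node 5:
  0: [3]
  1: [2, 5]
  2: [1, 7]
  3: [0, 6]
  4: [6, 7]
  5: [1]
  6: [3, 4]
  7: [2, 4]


Visit 5, enqueue [1]
Visit 1, enqueue [2]
Visit 2, enqueue [7]
Visit 7, enqueue [4]
Visit 4, enqueue [6]
Visit 6, enqueue [3]
Visit 3, enqueue [0]
Visit 0, enqueue []

BFS order: [5, 1, 2, 7, 4, 6, 3, 0]


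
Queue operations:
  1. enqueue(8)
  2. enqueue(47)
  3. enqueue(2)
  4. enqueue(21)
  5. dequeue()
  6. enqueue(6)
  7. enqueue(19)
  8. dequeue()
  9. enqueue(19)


enqueue(8) -> [8]
enqueue(47) -> [8, 47]
enqueue(2) -> [8, 47, 2]
enqueue(21) -> [8, 47, 2, 21]
dequeue()->8, [47, 2, 21]
enqueue(6) -> [47, 2, 21, 6]
enqueue(19) -> [47, 2, 21, 6, 19]
dequeue()->47, [2, 21, 6, 19]
enqueue(19) -> [2, 21, 6, 19, 19]

Final queue: [2, 21, 6, 19, 19]


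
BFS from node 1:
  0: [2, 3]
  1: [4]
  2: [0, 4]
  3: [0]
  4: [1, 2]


Visit 1, enqueue [4]
Visit 4, enqueue [2]
Visit 2, enqueue [0]
Visit 0, enqueue [3]
Visit 3, enqueue []

BFS order: [1, 4, 2, 0, 3]


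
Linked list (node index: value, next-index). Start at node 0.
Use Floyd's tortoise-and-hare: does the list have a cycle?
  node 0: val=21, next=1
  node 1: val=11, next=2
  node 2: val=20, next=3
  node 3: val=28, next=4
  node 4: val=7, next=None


Floyd's tortoise (slow, +1) and hare (fast, +2):
  init: slow=0, fast=0
  step 1: slow=1, fast=2
  step 2: slow=2, fast=4
  step 3: fast -> None, no cycle

Cycle: no


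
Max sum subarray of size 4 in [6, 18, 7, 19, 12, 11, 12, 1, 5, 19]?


[0:4]: 50
[1:5]: 56
[2:6]: 49
[3:7]: 54
[4:8]: 36
[5:9]: 29
[6:10]: 37

Max: 56 at [1:5]


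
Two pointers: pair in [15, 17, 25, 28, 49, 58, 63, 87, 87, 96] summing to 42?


lo=0(15)+hi=9(96)=111
lo=0(15)+hi=8(87)=102
lo=0(15)+hi=7(87)=102
lo=0(15)+hi=6(63)=78
lo=0(15)+hi=5(58)=73
lo=0(15)+hi=4(49)=64
lo=0(15)+hi=3(28)=43
lo=0(15)+hi=2(25)=40
lo=1(17)+hi=2(25)=42

Yes: 17+25=42


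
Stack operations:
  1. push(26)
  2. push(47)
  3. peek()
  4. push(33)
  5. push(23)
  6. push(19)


push(26) -> [26]
push(47) -> [26, 47]
peek()->47
push(33) -> [26, 47, 33]
push(23) -> [26, 47, 33, 23]
push(19) -> [26, 47, 33, 23, 19]

Final stack: [26, 47, 33, 23, 19]


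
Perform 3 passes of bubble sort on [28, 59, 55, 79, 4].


Initial: [28, 59, 55, 79, 4]
Pass 1: [28, 55, 59, 4, 79] (2 swaps)
Pass 2: [28, 55, 4, 59, 79] (1 swaps)
Pass 3: [28, 4, 55, 59, 79] (1 swaps)

After 3 passes: [28, 4, 55, 59, 79]


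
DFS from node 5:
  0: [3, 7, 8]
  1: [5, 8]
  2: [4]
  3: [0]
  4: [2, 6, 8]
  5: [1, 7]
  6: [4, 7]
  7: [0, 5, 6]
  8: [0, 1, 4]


Visit 5, push [7, 1]
Visit 1, push [8]
Visit 8, push [4, 0]
Visit 0, push [7, 3]
Visit 3, push []
Visit 7, push [6]
Visit 6, push [4]
Visit 4, push [2]
Visit 2, push []

DFS order: [5, 1, 8, 0, 3, 7, 6, 4, 2]


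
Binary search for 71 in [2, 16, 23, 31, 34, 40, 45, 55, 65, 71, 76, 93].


Step 1: lo=0, hi=11, mid=5, val=40
Step 2: lo=6, hi=11, mid=8, val=65
Step 3: lo=9, hi=11, mid=10, val=76
Step 4: lo=9, hi=9, mid=9, val=71

Found at index 9


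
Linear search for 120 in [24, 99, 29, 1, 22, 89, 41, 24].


i=0: 24!=120
i=1: 99!=120
i=2: 29!=120
i=3: 1!=120
i=4: 22!=120
i=5: 89!=120
i=6: 41!=120
i=7: 24!=120

Not found, 8 comps


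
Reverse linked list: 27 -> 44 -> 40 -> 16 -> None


Step 1: curr=27, set curr.next=prev(None) | reversed so far: 27
Step 2: curr=44, set curr.next=prev(27) | reversed so far: 44 -> 27
Step 3: curr=40, set curr.next=prev(44) | reversed so far: 40 -> 44 -> 27
Step 4: curr=16, set curr.next=prev(40) | reversed so far: 16 -> 40 -> 44 -> 27

16 -> 40 -> 44 -> 27 -> None


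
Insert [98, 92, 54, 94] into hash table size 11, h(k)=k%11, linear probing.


Insert 98: h=10 -> slot 10
Insert 92: h=4 -> slot 4
Insert 54: h=10, 1 probes -> slot 0
Insert 94: h=6 -> slot 6

Table: [54, None, None, None, 92, None, 94, None, None, None, 98]


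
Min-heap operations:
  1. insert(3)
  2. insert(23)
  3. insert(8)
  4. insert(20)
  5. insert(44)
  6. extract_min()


insert(3) -> [3]
insert(23) -> [3, 23]
insert(8) -> [3, 23, 8]
insert(20) -> [3, 20, 8, 23]
insert(44) -> [3, 20, 8, 23, 44]
extract_min()->3, [8, 20, 44, 23]

Final heap: [8, 20, 44, 23]


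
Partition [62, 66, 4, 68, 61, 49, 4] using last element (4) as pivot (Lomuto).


Pivot: 4
  4 <= 4: swap -> [4, 66, 62, 68, 61, 49, 4]
Place pivot at 1: [4, 4, 62, 68, 61, 49, 66]

Partitioned: [4, 4, 62, 68, 61, 49, 66]


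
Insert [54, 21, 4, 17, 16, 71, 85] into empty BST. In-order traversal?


Insert 54: root
Insert 21: L from 54
Insert 4: L from 54 -> L from 21
Insert 17: L from 54 -> L from 21 -> R from 4
Insert 16: L from 54 -> L from 21 -> R from 4 -> L from 17
Insert 71: R from 54
Insert 85: R from 54 -> R from 71

In-order: [4, 16, 17, 21, 54, 71, 85]


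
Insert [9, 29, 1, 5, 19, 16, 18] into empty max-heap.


Insert 9: [9]
Insert 29: [29, 9]
Insert 1: [29, 9, 1]
Insert 5: [29, 9, 1, 5]
Insert 19: [29, 19, 1, 5, 9]
Insert 16: [29, 19, 16, 5, 9, 1]
Insert 18: [29, 19, 18, 5, 9, 1, 16]

Final heap: [29, 19, 18, 5, 9, 1, 16]


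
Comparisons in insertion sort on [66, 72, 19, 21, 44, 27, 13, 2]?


Algorithm: insertion sort
Input: [66, 72, 19, 21, 44, 27, 13, 2]
Sorted: [2, 13, 19, 21, 27, 44, 66, 72]

26


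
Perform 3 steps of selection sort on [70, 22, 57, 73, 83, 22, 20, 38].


Initial: [70, 22, 57, 73, 83, 22, 20, 38]
Step 1: min=20 at 6
  Swap: [20, 22, 57, 73, 83, 22, 70, 38]
Step 2: min=22 at 1
  Swap: [20, 22, 57, 73, 83, 22, 70, 38]
Step 3: min=22 at 5
  Swap: [20, 22, 22, 73, 83, 57, 70, 38]

After 3 steps: [20, 22, 22, 73, 83, 57, 70, 38]


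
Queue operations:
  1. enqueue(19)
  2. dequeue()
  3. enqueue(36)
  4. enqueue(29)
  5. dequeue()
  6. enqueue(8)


enqueue(19) -> [19]
dequeue()->19, []
enqueue(36) -> [36]
enqueue(29) -> [36, 29]
dequeue()->36, [29]
enqueue(8) -> [29, 8]

Final queue: [29, 8]


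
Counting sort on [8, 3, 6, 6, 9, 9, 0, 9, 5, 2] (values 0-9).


Input: [8, 3, 6, 6, 9, 9, 0, 9, 5, 2]
Counts: [1, 0, 1, 1, 0, 1, 2, 0, 1, 3]

Sorted: [0, 2, 3, 5, 6, 6, 8, 9, 9, 9]


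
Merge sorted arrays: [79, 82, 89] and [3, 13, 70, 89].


Take 3 from B
Take 13 from B
Take 70 from B
Take 79 from A
Take 82 from A
Take 89 from A

Merged: [3, 13, 70, 79, 82, 89, 89]


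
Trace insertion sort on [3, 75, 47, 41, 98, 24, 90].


Initial: [3, 75, 47, 41, 98, 24, 90]
Insert 75: [3, 75, 47, 41, 98, 24, 90]
Insert 47: [3, 47, 75, 41, 98, 24, 90]
Insert 41: [3, 41, 47, 75, 98, 24, 90]
Insert 98: [3, 41, 47, 75, 98, 24, 90]
Insert 24: [3, 24, 41, 47, 75, 98, 90]
Insert 90: [3, 24, 41, 47, 75, 90, 98]

Sorted: [3, 24, 41, 47, 75, 90, 98]


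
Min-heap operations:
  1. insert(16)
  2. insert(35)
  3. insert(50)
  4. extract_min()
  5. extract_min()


insert(16) -> [16]
insert(35) -> [16, 35]
insert(50) -> [16, 35, 50]
extract_min()->16, [35, 50]
extract_min()->35, [50]

Final heap: [50]


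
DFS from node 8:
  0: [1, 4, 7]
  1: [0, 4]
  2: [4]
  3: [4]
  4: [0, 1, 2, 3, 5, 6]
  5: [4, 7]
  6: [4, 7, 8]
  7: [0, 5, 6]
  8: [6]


Visit 8, push [6]
Visit 6, push [7, 4]
Visit 4, push [5, 3, 2, 1, 0]
Visit 0, push [7, 1]
Visit 1, push []
Visit 7, push [5]
Visit 5, push []
Visit 2, push []
Visit 3, push []

DFS order: [8, 6, 4, 0, 1, 7, 5, 2, 3]


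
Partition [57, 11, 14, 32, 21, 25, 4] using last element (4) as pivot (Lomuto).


Pivot: 4
Place pivot at 0: [4, 11, 14, 32, 21, 25, 57]

Partitioned: [4, 11, 14, 32, 21, 25, 57]


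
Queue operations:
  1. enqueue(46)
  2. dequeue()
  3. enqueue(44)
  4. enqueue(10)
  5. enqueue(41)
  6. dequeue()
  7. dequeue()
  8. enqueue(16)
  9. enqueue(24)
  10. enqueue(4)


enqueue(46) -> [46]
dequeue()->46, []
enqueue(44) -> [44]
enqueue(10) -> [44, 10]
enqueue(41) -> [44, 10, 41]
dequeue()->44, [10, 41]
dequeue()->10, [41]
enqueue(16) -> [41, 16]
enqueue(24) -> [41, 16, 24]
enqueue(4) -> [41, 16, 24, 4]

Final queue: [41, 16, 24, 4]


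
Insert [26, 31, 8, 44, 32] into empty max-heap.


Insert 26: [26]
Insert 31: [31, 26]
Insert 8: [31, 26, 8]
Insert 44: [44, 31, 8, 26]
Insert 32: [44, 32, 8, 26, 31]

Final heap: [44, 32, 8, 26, 31]


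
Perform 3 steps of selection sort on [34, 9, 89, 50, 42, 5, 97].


Initial: [34, 9, 89, 50, 42, 5, 97]
Step 1: min=5 at 5
  Swap: [5, 9, 89, 50, 42, 34, 97]
Step 2: min=9 at 1
  Swap: [5, 9, 89, 50, 42, 34, 97]
Step 3: min=34 at 5
  Swap: [5, 9, 34, 50, 42, 89, 97]

After 3 steps: [5, 9, 34, 50, 42, 89, 97]


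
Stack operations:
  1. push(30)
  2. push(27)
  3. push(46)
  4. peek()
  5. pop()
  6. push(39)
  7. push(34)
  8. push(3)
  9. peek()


push(30) -> [30]
push(27) -> [30, 27]
push(46) -> [30, 27, 46]
peek()->46
pop()->46, [30, 27]
push(39) -> [30, 27, 39]
push(34) -> [30, 27, 39, 34]
push(3) -> [30, 27, 39, 34, 3]
peek()->3

Final stack: [30, 27, 39, 34, 3]


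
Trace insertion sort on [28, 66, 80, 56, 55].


Initial: [28, 66, 80, 56, 55]
Insert 66: [28, 66, 80, 56, 55]
Insert 80: [28, 66, 80, 56, 55]
Insert 56: [28, 56, 66, 80, 55]
Insert 55: [28, 55, 56, 66, 80]

Sorted: [28, 55, 56, 66, 80]


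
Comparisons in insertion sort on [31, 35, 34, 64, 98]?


Algorithm: insertion sort
Input: [31, 35, 34, 64, 98]
Sorted: [31, 34, 35, 64, 98]

5


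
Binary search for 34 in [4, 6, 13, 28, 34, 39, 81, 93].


Step 1: lo=0, hi=7, mid=3, val=28
Step 2: lo=4, hi=7, mid=5, val=39
Step 3: lo=4, hi=4, mid=4, val=34

Found at index 4


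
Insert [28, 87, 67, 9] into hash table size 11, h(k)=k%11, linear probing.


Insert 28: h=6 -> slot 6
Insert 87: h=10 -> slot 10
Insert 67: h=1 -> slot 1
Insert 9: h=9 -> slot 9

Table: [None, 67, None, None, None, None, 28, None, None, 9, 87]


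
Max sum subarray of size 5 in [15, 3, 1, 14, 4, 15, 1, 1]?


[0:5]: 37
[1:6]: 37
[2:7]: 35
[3:8]: 35

Max: 37 at [0:5]


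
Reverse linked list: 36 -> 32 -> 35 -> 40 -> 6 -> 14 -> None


Step 1: curr=36, set curr.next=prev(None) | reversed so far: 36
Step 2: curr=32, set curr.next=prev(36) | reversed so far: 32 -> 36
Step 3: curr=35, set curr.next=prev(32) | reversed so far: 35 -> 32 -> 36
Step 4: curr=40, set curr.next=prev(35) | reversed so far: 40 -> 35 -> 32 -> 36
Step 5: curr=6, set curr.next=prev(40) | reversed so far: 6 -> 40 -> 35 -> 32 -> 36
Step 6: curr=14, set curr.next=prev(6) | reversed so far: 14 -> 6 -> 40 -> 35 -> 32 -> 36

14 -> 6 -> 40 -> 35 -> 32 -> 36 -> None


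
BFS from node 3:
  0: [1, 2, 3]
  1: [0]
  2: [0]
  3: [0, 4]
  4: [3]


Visit 3, enqueue [0, 4]
Visit 0, enqueue [1, 2]
Visit 4, enqueue []
Visit 1, enqueue []
Visit 2, enqueue []

BFS order: [3, 0, 4, 1, 2]


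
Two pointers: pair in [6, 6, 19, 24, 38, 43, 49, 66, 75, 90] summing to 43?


lo=0(6)+hi=9(90)=96
lo=0(6)+hi=8(75)=81
lo=0(6)+hi=7(66)=72
lo=0(6)+hi=6(49)=55
lo=0(6)+hi=5(43)=49
lo=0(6)+hi=4(38)=44
lo=0(6)+hi=3(24)=30
lo=1(6)+hi=3(24)=30
lo=2(19)+hi=3(24)=43

Yes: 19+24=43


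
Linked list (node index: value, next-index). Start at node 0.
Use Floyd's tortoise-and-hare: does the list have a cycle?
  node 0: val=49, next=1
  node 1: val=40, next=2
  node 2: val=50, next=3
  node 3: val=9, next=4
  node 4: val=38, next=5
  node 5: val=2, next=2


Floyd's tortoise (slow, +1) and hare (fast, +2):
  init: slow=0, fast=0
  step 1: slow=1, fast=2
  step 2: slow=2, fast=4
  step 3: slow=3, fast=2
  step 4: slow=4, fast=4
  slow == fast at node 4: cycle detected

Cycle: yes


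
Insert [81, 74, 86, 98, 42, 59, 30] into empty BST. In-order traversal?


Insert 81: root
Insert 74: L from 81
Insert 86: R from 81
Insert 98: R from 81 -> R from 86
Insert 42: L from 81 -> L from 74
Insert 59: L from 81 -> L from 74 -> R from 42
Insert 30: L from 81 -> L from 74 -> L from 42

In-order: [30, 42, 59, 74, 81, 86, 98]


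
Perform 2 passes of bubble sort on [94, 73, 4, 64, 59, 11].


Initial: [94, 73, 4, 64, 59, 11]
Pass 1: [73, 4, 64, 59, 11, 94] (5 swaps)
Pass 2: [4, 64, 59, 11, 73, 94] (4 swaps)

After 2 passes: [4, 64, 59, 11, 73, 94]


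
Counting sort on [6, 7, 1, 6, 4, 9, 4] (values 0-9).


Input: [6, 7, 1, 6, 4, 9, 4]
Counts: [0, 1, 0, 0, 2, 0, 2, 1, 0, 1]

Sorted: [1, 4, 4, 6, 6, 7, 9]


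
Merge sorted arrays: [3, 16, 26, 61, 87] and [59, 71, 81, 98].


Take 3 from A
Take 16 from A
Take 26 from A
Take 59 from B
Take 61 from A
Take 71 from B
Take 81 from B
Take 87 from A

Merged: [3, 16, 26, 59, 61, 71, 81, 87, 98]


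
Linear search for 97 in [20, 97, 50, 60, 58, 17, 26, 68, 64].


i=0: 20!=97
i=1: 97==97 found!

Found at 1, 2 comps


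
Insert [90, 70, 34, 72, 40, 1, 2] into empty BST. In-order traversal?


Insert 90: root
Insert 70: L from 90
Insert 34: L from 90 -> L from 70
Insert 72: L from 90 -> R from 70
Insert 40: L from 90 -> L from 70 -> R from 34
Insert 1: L from 90 -> L from 70 -> L from 34
Insert 2: L from 90 -> L from 70 -> L from 34 -> R from 1

In-order: [1, 2, 34, 40, 70, 72, 90]


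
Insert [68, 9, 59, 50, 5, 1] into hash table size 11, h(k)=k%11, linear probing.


Insert 68: h=2 -> slot 2
Insert 9: h=9 -> slot 9
Insert 59: h=4 -> slot 4
Insert 50: h=6 -> slot 6
Insert 5: h=5 -> slot 5
Insert 1: h=1 -> slot 1

Table: [None, 1, 68, None, 59, 5, 50, None, None, 9, None]


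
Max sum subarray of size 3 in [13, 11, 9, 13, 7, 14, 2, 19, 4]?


[0:3]: 33
[1:4]: 33
[2:5]: 29
[3:6]: 34
[4:7]: 23
[5:8]: 35
[6:9]: 25

Max: 35 at [5:8]


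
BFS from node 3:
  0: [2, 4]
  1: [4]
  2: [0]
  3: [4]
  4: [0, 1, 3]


Visit 3, enqueue [4]
Visit 4, enqueue [0, 1]
Visit 0, enqueue [2]
Visit 1, enqueue []
Visit 2, enqueue []

BFS order: [3, 4, 0, 1, 2]


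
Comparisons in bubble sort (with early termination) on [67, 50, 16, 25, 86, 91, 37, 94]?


Algorithm: bubble sort (with early termination)
Input: [67, 50, 16, 25, 86, 91, 37, 94]
Sorted: [16, 25, 37, 50, 67, 86, 91, 94]

25


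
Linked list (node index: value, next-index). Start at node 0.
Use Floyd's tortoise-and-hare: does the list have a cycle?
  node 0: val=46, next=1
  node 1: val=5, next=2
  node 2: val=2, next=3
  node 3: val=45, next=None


Floyd's tortoise (slow, +1) and hare (fast, +2):
  init: slow=0, fast=0
  step 1: slow=1, fast=2
  step 2: fast 2->3->None, no cycle

Cycle: no


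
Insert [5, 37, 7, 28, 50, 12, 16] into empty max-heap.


Insert 5: [5]
Insert 37: [37, 5]
Insert 7: [37, 5, 7]
Insert 28: [37, 28, 7, 5]
Insert 50: [50, 37, 7, 5, 28]
Insert 12: [50, 37, 12, 5, 28, 7]
Insert 16: [50, 37, 16, 5, 28, 7, 12]

Final heap: [50, 37, 16, 5, 28, 7, 12]


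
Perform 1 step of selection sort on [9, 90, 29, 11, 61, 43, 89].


Initial: [9, 90, 29, 11, 61, 43, 89]
Step 1: min=9 at 0
  Swap: [9, 90, 29, 11, 61, 43, 89]

After 1 step: [9, 90, 29, 11, 61, 43, 89]


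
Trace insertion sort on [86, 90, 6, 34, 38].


Initial: [86, 90, 6, 34, 38]
Insert 90: [86, 90, 6, 34, 38]
Insert 6: [6, 86, 90, 34, 38]
Insert 34: [6, 34, 86, 90, 38]
Insert 38: [6, 34, 38, 86, 90]

Sorted: [6, 34, 38, 86, 90]


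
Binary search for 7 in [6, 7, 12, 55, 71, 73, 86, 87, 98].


Step 1: lo=0, hi=8, mid=4, val=71
Step 2: lo=0, hi=3, mid=1, val=7

Found at index 1


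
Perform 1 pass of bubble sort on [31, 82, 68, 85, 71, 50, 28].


Initial: [31, 82, 68, 85, 71, 50, 28]
Pass 1: [31, 68, 82, 71, 50, 28, 85] (4 swaps)

After 1 pass: [31, 68, 82, 71, 50, 28, 85]


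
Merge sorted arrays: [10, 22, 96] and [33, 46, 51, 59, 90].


Take 10 from A
Take 22 from A
Take 33 from B
Take 46 from B
Take 51 from B
Take 59 from B
Take 90 from B

Merged: [10, 22, 33, 46, 51, 59, 90, 96]


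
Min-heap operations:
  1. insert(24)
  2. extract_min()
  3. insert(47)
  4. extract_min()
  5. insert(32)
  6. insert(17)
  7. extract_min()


insert(24) -> [24]
extract_min()->24, []
insert(47) -> [47]
extract_min()->47, []
insert(32) -> [32]
insert(17) -> [17, 32]
extract_min()->17, [32]

Final heap: [32]


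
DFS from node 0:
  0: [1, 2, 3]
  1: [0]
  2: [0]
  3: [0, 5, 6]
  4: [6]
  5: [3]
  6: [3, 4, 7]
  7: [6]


Visit 0, push [3, 2, 1]
Visit 1, push []
Visit 2, push []
Visit 3, push [6, 5]
Visit 5, push []
Visit 6, push [7, 4]
Visit 4, push []
Visit 7, push []

DFS order: [0, 1, 2, 3, 5, 6, 4, 7]


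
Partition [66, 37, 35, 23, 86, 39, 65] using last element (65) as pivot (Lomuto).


Pivot: 65
  37 <= 65: swap -> [37, 66, 35, 23, 86, 39, 65]
  35 <= 65: swap -> [37, 35, 66, 23, 86, 39, 65]
  23 <= 65: swap -> [37, 35, 23, 66, 86, 39, 65]
  39 <= 65: swap -> [37, 35, 23, 39, 86, 66, 65]
Place pivot at 4: [37, 35, 23, 39, 65, 66, 86]

Partitioned: [37, 35, 23, 39, 65, 66, 86]


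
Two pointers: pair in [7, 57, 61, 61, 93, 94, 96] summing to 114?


lo=0(7)+hi=6(96)=103
lo=1(57)+hi=6(96)=153
lo=1(57)+hi=5(94)=151
lo=1(57)+hi=4(93)=150
lo=1(57)+hi=3(61)=118
lo=1(57)+hi=2(61)=118

No pair found


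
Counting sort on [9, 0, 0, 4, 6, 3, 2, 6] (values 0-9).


Input: [9, 0, 0, 4, 6, 3, 2, 6]
Counts: [2, 0, 1, 1, 1, 0, 2, 0, 0, 1]

Sorted: [0, 0, 2, 3, 4, 6, 6, 9]


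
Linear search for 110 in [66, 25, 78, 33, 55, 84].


i=0: 66!=110
i=1: 25!=110
i=2: 78!=110
i=3: 33!=110
i=4: 55!=110
i=5: 84!=110

Not found, 6 comps


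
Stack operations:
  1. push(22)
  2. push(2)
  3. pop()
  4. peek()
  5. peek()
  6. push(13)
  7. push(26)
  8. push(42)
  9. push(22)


push(22) -> [22]
push(2) -> [22, 2]
pop()->2, [22]
peek()->22
peek()->22
push(13) -> [22, 13]
push(26) -> [22, 13, 26]
push(42) -> [22, 13, 26, 42]
push(22) -> [22, 13, 26, 42, 22]

Final stack: [22, 13, 26, 42, 22]


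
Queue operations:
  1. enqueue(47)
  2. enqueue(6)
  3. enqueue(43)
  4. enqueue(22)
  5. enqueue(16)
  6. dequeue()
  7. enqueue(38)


enqueue(47) -> [47]
enqueue(6) -> [47, 6]
enqueue(43) -> [47, 6, 43]
enqueue(22) -> [47, 6, 43, 22]
enqueue(16) -> [47, 6, 43, 22, 16]
dequeue()->47, [6, 43, 22, 16]
enqueue(38) -> [6, 43, 22, 16, 38]

Final queue: [6, 43, 22, 16, 38]


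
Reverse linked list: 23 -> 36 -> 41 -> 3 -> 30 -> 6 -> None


Step 1: curr=23, set curr.next=prev(None) | reversed so far: 23
Step 2: curr=36, set curr.next=prev(23) | reversed so far: 36 -> 23
Step 3: curr=41, set curr.next=prev(36) | reversed so far: 41 -> 36 -> 23
Step 4: curr=3, set curr.next=prev(41) | reversed so far: 3 -> 41 -> 36 -> 23
Step 5: curr=30, set curr.next=prev(3) | reversed so far: 30 -> 3 -> 41 -> 36 -> 23
Step 6: curr=6, set curr.next=prev(30) | reversed so far: 6 -> 30 -> 3 -> 41 -> 36 -> 23

6 -> 30 -> 3 -> 41 -> 36 -> 23 -> None


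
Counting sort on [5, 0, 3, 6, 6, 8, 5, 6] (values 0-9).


Input: [5, 0, 3, 6, 6, 8, 5, 6]
Counts: [1, 0, 0, 1, 0, 2, 3, 0, 1, 0]

Sorted: [0, 3, 5, 5, 6, 6, 6, 8]


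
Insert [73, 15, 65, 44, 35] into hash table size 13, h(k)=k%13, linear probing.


Insert 73: h=8 -> slot 8
Insert 15: h=2 -> slot 2
Insert 65: h=0 -> slot 0
Insert 44: h=5 -> slot 5
Insert 35: h=9 -> slot 9

Table: [65, None, 15, None, None, 44, None, None, 73, 35, None, None, None]


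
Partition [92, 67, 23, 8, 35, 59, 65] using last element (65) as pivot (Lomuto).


Pivot: 65
  23 <= 65: swap -> [23, 67, 92, 8, 35, 59, 65]
  8 <= 65: swap -> [23, 8, 92, 67, 35, 59, 65]
  35 <= 65: swap -> [23, 8, 35, 67, 92, 59, 65]
  59 <= 65: swap -> [23, 8, 35, 59, 92, 67, 65]
Place pivot at 4: [23, 8, 35, 59, 65, 67, 92]

Partitioned: [23, 8, 35, 59, 65, 67, 92]


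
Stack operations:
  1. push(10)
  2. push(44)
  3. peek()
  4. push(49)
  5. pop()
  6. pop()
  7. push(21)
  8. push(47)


push(10) -> [10]
push(44) -> [10, 44]
peek()->44
push(49) -> [10, 44, 49]
pop()->49, [10, 44]
pop()->44, [10]
push(21) -> [10, 21]
push(47) -> [10, 21, 47]

Final stack: [10, 21, 47]


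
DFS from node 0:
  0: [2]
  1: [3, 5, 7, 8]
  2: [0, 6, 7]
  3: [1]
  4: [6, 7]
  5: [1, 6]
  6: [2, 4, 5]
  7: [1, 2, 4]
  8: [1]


Visit 0, push [2]
Visit 2, push [7, 6]
Visit 6, push [5, 4]
Visit 4, push [7]
Visit 7, push [1]
Visit 1, push [8, 5, 3]
Visit 3, push []
Visit 5, push []
Visit 8, push []

DFS order: [0, 2, 6, 4, 7, 1, 3, 5, 8]


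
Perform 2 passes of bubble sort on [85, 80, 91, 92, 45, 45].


Initial: [85, 80, 91, 92, 45, 45]
Pass 1: [80, 85, 91, 45, 45, 92] (3 swaps)
Pass 2: [80, 85, 45, 45, 91, 92] (2 swaps)

After 2 passes: [80, 85, 45, 45, 91, 92]


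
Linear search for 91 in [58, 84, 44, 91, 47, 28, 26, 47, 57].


i=0: 58!=91
i=1: 84!=91
i=2: 44!=91
i=3: 91==91 found!

Found at 3, 4 comps


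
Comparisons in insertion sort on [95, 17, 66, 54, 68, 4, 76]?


Algorithm: insertion sort
Input: [95, 17, 66, 54, 68, 4, 76]
Sorted: [4, 17, 54, 66, 68, 76, 95]

15


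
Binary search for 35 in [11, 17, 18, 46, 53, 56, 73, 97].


Step 1: lo=0, hi=7, mid=3, val=46
Step 2: lo=0, hi=2, mid=1, val=17
Step 3: lo=2, hi=2, mid=2, val=18

Not found


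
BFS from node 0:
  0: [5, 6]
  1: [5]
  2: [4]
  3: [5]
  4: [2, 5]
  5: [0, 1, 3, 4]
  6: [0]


Visit 0, enqueue [5, 6]
Visit 5, enqueue [1, 3, 4]
Visit 6, enqueue []
Visit 1, enqueue []
Visit 3, enqueue []
Visit 4, enqueue [2]
Visit 2, enqueue []

BFS order: [0, 5, 6, 1, 3, 4, 2]


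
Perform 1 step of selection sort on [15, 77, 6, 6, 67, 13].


Initial: [15, 77, 6, 6, 67, 13]
Step 1: min=6 at 2
  Swap: [6, 77, 15, 6, 67, 13]

After 1 step: [6, 77, 15, 6, 67, 13]


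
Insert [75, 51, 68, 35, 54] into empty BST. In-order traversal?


Insert 75: root
Insert 51: L from 75
Insert 68: L from 75 -> R from 51
Insert 35: L from 75 -> L from 51
Insert 54: L from 75 -> R from 51 -> L from 68

In-order: [35, 51, 54, 68, 75]


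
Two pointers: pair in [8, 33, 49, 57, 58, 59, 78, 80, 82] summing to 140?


lo=0(8)+hi=8(82)=90
lo=1(33)+hi=8(82)=115
lo=2(49)+hi=8(82)=131
lo=3(57)+hi=8(82)=139
lo=4(58)+hi=8(82)=140

Yes: 58+82=140


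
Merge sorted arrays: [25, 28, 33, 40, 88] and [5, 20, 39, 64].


Take 5 from B
Take 20 from B
Take 25 from A
Take 28 from A
Take 33 from A
Take 39 from B
Take 40 from A
Take 64 from B

Merged: [5, 20, 25, 28, 33, 39, 40, 64, 88]


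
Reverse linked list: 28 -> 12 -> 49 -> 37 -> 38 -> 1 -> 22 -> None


Step 1: curr=28, set curr.next=prev(None) | reversed so far: 28
Step 2: curr=12, set curr.next=prev(28) | reversed so far: 12 -> 28
Step 3: curr=49, set curr.next=prev(12) | reversed so far: 49 -> 12 -> 28
Step 4: curr=37, set curr.next=prev(49) | reversed so far: 37 -> 49 -> 12 -> 28
Step 5: curr=38, set curr.next=prev(37) | reversed so far: 38 -> 37 -> 49 -> 12 -> 28
Step 6: curr=1, set curr.next=prev(38) | reversed so far: 1 -> 38 -> 37 -> 49 -> 12 -> 28
Step 7: curr=22, set curr.next=prev(1) | reversed so far: 22 -> 1 -> 38 -> 37 -> 49 -> 12 -> 28

22 -> 1 -> 38 -> 37 -> 49 -> 12 -> 28 -> None
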